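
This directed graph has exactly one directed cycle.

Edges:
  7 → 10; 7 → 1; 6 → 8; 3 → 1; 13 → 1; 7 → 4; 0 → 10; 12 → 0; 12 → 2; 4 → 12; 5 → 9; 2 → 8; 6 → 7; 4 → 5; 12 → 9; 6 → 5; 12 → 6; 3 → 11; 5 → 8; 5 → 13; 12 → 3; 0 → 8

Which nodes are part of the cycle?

4, 6, 7, 12

DFS with gray/black marking from 12:
12 gray
  0 gray
    8 gray
    8 black
    10 gray
    10 black
  0 black
  9 gray
  9 black
  6 gray
    5 gray
      13 gray
        1 gray
        1 black
      13 black
      5→9: 9 black — skip
      5→8: 8 black — skip
    5 black
    6→8: 8 black — skip
    7 gray
      4 gray
        4→5: 5 black — skip
        4→12: 12 is gray → back edge
Back edge closes the cycle 12 → 6 → 7 → 4 → 12; its vertices are {4, 6, 7, 12}.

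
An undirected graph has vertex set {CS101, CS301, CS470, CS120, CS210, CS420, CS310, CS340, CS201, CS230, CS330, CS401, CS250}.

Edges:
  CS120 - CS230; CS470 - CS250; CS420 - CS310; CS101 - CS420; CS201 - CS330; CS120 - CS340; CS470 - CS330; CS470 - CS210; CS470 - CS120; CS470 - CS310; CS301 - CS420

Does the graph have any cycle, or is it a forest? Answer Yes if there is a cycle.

DFS, tracking each vertex's parent; an edge to a visited non-parent vertex closes a cycle.
Start from CS201:
visit CS201 (parent –)
  visit CS330 (parent CS201)
    visit CS470 (parent CS330)
      visit CS120 (parent CS470)
        visit CS230 (parent CS120)
          CS230–CS120: parent, skip
        CS120–CS470: parent, skip
        visit CS340 (parent CS120)
          CS340–CS120: parent, skip
      visit CS310 (parent CS470)
        CS310–CS470: parent, skip
        visit CS420 (parent CS310)
          visit CS301 (parent CS420)
            CS301–CS420: parent, skip
          visit CS101 (parent CS420)
            CS101–CS420: parent, skip
          CS420–CS310: parent, skip
      visit CS250 (parent CS470)
        CS250–CS470: parent, skip
      CS470–CS330: parent, skip
      visit CS210 (parent CS470)
        CS210–CS470: parent, skip
    CS330–CS201: parent, skip
visit CS401 (parent –)
No non-parent visited neighbor found — the graph is a forest.

No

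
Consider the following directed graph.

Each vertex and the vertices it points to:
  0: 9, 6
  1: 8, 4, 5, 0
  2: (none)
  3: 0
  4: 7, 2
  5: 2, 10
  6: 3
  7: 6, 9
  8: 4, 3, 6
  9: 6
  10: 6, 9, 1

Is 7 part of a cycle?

No

7 lies on a cycle iff there is a path from 7 back to itself.
Exploring from 7, it never reaches itself; equivalently, its strongly connected component is a singleton.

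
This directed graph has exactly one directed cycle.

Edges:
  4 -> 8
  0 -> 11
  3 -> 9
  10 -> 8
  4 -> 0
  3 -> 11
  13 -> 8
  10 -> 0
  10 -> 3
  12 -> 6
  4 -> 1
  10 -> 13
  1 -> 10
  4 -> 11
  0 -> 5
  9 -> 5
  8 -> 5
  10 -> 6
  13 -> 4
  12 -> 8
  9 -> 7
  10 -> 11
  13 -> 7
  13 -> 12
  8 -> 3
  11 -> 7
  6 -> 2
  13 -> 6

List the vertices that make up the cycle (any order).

1, 4, 10, 13

DFS with gray/black marking from 10:
10 gray
  11 gray
    7 gray
    7 black
  11 black
  6 gray
    2 gray
    2 black
  6 black
  3 gray
    9 gray
      5 gray
      5 black
      9→7: 7 black — skip
    9 black
    3→11: 11 black — skip
  3 black
  13 gray
    4 gray
      1 gray
        1→10: 10 is gray → back edge
Back edge closes the cycle 10 → 13 → 4 → 1 → 10; its vertices are {1, 4, 10, 13}.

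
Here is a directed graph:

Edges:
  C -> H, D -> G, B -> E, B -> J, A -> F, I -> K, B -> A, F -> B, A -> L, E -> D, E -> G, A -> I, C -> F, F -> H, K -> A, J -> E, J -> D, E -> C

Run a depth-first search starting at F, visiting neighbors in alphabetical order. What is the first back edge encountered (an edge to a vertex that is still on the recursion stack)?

A->F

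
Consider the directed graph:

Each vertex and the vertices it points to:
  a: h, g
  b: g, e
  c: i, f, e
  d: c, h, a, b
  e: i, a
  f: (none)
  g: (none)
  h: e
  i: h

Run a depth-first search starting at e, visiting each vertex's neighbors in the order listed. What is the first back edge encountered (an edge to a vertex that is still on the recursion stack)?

DFS from e (visiting each vertex's neighbors in the order listed); mark gray on enter, black on exit:
e gray
  i gray
    h gray
      h→e: e is gray → back edge
First back edge: h → e.

h->e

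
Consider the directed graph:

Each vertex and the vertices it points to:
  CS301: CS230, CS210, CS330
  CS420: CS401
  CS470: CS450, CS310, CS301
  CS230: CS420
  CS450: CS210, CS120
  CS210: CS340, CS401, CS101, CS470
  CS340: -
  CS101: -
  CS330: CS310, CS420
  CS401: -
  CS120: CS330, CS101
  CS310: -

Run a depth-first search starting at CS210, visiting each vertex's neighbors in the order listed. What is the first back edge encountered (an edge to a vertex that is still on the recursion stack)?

CS450->CS210

DFS from CS210 (visiting each vertex's neighbors in the order listed); mark gray on enter, black on exit:
CS210 gray
  CS340 gray
  CS340 black
  CS401 gray
  CS401 black
  CS101 gray
  CS101 black
  CS470 gray
    CS450 gray
      CS450→CS210: CS210 is gray → back edge
First back edge: CS450 → CS210.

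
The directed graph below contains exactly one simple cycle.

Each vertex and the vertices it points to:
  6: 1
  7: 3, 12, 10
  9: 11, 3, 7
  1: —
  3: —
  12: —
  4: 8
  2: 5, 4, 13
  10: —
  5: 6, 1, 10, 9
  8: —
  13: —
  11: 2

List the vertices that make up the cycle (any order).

2, 5, 9, 11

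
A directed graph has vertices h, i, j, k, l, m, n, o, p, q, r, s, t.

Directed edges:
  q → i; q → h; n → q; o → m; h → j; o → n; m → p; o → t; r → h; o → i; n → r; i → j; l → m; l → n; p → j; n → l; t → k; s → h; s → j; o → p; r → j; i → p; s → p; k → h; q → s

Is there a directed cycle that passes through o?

No

o lies on a cycle iff there is a path from o back to itself.
Exploring from o, it never reaches itself; equivalently, its strongly connected component is a singleton.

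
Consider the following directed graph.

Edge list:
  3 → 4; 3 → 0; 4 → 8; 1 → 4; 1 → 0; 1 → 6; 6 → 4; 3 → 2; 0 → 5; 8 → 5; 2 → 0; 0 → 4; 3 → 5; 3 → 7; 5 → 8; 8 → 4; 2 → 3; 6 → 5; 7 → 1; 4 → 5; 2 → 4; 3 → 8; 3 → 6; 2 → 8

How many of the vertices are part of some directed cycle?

A vertex is on a directed cycle iff it belongs to a strongly connected component of size ≥ 2 (or has a self-loop).
The vertices on cycles are {2, 3, 4, 5, 8} — 5 in total.

5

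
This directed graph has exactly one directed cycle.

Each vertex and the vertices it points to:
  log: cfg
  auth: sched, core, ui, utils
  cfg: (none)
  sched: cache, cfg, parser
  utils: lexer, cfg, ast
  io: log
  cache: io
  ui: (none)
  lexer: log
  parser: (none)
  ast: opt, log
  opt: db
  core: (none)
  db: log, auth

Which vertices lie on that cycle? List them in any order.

db, ast, opt, auth, utils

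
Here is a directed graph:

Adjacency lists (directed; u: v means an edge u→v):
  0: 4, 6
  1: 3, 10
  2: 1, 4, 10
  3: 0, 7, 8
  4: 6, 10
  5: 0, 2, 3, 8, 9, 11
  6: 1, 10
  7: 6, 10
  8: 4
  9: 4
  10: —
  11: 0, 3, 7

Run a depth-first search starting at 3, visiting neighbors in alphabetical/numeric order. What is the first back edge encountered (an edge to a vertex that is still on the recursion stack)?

DFS from 3 (visiting neighbors in alphabetical/numeric order); mark gray on enter, black on exit:
3 gray
  0 gray
    4 gray
      6 gray
        1 gray
          1→3: 3 is gray → back edge
First back edge: 1 → 3.

1->3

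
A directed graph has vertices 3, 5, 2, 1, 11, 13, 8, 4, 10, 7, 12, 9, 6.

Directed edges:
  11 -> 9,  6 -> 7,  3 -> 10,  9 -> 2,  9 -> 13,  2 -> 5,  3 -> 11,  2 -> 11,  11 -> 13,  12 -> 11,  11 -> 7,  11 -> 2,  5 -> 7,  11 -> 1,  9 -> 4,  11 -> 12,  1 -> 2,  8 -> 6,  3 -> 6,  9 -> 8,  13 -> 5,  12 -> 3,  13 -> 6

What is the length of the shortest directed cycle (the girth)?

For each vertex v, BFS finds the shortest path from v back to v.
The shortest such closed walk is 11 → 12 → 11, length 2.

2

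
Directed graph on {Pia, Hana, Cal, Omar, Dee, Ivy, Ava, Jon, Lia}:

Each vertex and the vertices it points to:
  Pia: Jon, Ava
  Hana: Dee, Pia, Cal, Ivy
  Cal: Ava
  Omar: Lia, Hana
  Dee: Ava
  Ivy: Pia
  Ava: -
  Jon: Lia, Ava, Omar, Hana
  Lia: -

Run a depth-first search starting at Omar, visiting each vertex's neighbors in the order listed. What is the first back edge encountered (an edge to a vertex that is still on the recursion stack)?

Jon->Omar

DFS from Omar (visiting each vertex's neighbors in the order listed); mark gray on enter, black on exit:
Omar gray
  Lia gray
  Lia black
  Hana gray
    Dee gray
      Ava gray
      Ava black
    Dee black
    Pia gray
      Jon gray
        Jon→Lia: Lia black — skip
        Jon→Ava: Ava black — skip
        Jon→Omar: Omar is gray → back edge
First back edge: Jon → Omar.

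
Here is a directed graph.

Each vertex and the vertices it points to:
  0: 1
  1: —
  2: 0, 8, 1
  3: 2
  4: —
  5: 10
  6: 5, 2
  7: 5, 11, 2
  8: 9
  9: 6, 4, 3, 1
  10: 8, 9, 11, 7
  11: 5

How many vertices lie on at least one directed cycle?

A vertex is on a directed cycle iff it belongs to a strongly connected component of size ≥ 2 (or has a self-loop).
The vertices on cycles are {2, 3, 5, 6, 7, 8, 9, 10, 11} — 9 in total.

9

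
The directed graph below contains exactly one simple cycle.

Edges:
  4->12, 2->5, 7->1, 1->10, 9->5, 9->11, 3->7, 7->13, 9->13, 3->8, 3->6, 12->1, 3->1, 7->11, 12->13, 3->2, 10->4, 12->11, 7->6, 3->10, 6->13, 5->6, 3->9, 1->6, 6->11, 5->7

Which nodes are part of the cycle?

1, 4, 10, 12

DFS with gray/black marking from 10:
10 gray
  4 gray
    12 gray
      11 gray
      11 black
      13 gray
      13 black
      1 gray
        6 gray
          6→11: 11 black — skip
          6→13: 13 black — skip
        6 black
        1→10: 10 is gray → back edge
Back edge closes the cycle 10 → 4 → 12 → 1 → 10; its vertices are {1, 4, 10, 12}.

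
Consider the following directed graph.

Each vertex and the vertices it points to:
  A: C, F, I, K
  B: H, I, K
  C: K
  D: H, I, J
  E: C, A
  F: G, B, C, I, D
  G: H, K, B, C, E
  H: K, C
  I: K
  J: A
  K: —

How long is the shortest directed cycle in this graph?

4

For each vertex v, BFS finds the shortest path from v back to v.
The shortest such closed walk is J → A → F → D → J, length 4.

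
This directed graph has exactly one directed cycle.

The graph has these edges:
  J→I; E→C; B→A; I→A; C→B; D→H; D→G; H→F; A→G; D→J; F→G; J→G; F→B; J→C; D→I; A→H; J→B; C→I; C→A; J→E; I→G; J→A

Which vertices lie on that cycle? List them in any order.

A, B, F, H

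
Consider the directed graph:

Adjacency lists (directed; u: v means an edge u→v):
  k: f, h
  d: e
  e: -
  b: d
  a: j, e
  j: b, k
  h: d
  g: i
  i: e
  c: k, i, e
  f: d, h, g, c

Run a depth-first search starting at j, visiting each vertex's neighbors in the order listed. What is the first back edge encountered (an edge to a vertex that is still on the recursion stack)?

c→k

DFS from j (visiting each vertex's neighbors in the order listed); mark gray on enter, black on exit:
j gray
  b gray
    d gray
      e gray
      e black
    d black
  b black
  k gray
    f gray
      f→d: d black — skip
      h gray
        h→d: d black — skip
      h black
      g gray
        i gray
          i→e: e black — skip
        i black
      g black
      c gray
        c→k: k is gray → back edge
First back edge: c → k.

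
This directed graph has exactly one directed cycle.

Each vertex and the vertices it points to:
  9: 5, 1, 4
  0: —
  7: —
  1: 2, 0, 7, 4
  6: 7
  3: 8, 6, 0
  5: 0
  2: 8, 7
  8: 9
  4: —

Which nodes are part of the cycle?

1, 2, 8, 9

DFS with gray/black marking from 8:
8 gray
  9 gray
    5 gray
      0 gray
      0 black
    5 black
    1 gray
      2 gray
        2→8: 8 is gray → back edge
Back edge closes the cycle 8 → 9 → 1 → 2 → 8; its vertices are {1, 2, 8, 9}.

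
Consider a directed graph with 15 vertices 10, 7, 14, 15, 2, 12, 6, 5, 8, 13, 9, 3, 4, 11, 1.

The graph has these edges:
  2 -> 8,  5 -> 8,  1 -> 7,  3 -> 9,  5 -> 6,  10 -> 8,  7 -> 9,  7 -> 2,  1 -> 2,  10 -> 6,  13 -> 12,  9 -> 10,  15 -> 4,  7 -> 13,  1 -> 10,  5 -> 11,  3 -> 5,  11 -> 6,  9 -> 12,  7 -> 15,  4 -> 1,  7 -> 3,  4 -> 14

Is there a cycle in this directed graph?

DFS with white/gray/black marking, starting from 4:
4 gray
  1 gray
    2 gray
      8 gray
      8 black
    2 black
    10 gray
      6 gray
      6 black
      10→8: 8 black — skip
    10 black
    7 gray
      9 gray
        9→10: 10 black — skip
        12 gray
        12 black
      9 black
      13 gray
        13→12: 12 black — skip
      13 black
      3 gray
        5 gray
          5→6: 6 black — skip
          5→8: 8 black — skip
          11 gray
            11→6: 6 black — skip
          11 black
        5 black
        3→9: 9 black — skip
      3 black
      7→2: 2 black — skip
      15 gray
        15→4: 4 is gray → back edge
Back edge found, so a cycle exists: 4 → 1 → 7 → 15 → 4.

Yes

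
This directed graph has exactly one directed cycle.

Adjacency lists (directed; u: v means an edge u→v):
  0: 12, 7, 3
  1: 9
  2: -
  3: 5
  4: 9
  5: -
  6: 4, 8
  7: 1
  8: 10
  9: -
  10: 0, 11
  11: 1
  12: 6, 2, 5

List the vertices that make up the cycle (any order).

DFS with gray/black marking from 10:
10 gray
  0 gray
    12 gray
      6 gray
        4 gray
          9 gray
          9 black
        4 black
        8 gray
          8→10: 10 is gray → back edge
Back edge closes the cycle 10 → 0 → 12 → 6 → 8 → 10; its vertices are {0, 6, 8, 10, 12}.

0, 6, 8, 10, 12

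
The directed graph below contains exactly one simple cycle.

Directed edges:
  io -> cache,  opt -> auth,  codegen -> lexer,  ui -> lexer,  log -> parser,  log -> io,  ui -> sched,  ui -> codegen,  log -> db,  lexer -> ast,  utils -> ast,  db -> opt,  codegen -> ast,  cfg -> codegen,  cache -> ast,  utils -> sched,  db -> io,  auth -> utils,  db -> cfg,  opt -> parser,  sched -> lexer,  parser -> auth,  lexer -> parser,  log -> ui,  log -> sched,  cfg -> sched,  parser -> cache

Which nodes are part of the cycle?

DFS with gray/black marking from parser:
parser gray
  auth gray
    utils gray
      ast gray
      ast black
      sched gray
        lexer gray
          lexer→parser: parser is gray → back edge
Back edge closes the cycle parser → auth → utils → sched → lexer → parser; its vertices are {auth, lexer, sched, utils, parser}.

auth, lexer, sched, utils, parser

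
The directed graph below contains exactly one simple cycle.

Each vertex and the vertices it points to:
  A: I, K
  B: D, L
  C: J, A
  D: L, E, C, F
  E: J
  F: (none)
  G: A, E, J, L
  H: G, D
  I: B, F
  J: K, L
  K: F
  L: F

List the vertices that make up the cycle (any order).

DFS with gray/black marking from D:
D gray
  L gray
    F gray
    F black
  L black
  E gray
    J gray
      K gray
        K→F: F black — skip
      K black
      J→L: L black — skip
    J black
  E black
  C gray
    C→J: J black — skip
    A gray
      I gray
        B gray
          B→D: D is gray → back edge
Back edge closes the cycle D → C → A → I → B → D; its vertices are {A, B, C, D, I}.

A, B, C, D, I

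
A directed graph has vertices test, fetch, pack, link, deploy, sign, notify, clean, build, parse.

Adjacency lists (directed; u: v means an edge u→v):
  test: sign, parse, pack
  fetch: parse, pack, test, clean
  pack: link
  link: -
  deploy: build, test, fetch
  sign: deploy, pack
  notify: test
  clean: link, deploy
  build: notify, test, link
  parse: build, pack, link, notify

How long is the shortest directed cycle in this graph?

3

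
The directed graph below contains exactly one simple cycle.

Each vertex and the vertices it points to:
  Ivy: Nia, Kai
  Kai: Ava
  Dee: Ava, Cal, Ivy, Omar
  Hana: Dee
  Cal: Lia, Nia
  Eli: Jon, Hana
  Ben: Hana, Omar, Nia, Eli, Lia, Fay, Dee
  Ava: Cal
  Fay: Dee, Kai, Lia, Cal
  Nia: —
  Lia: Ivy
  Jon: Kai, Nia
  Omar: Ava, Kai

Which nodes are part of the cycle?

Ava, Cal, Ivy, Kai, Lia

DFS with gray/black marking from Lia:
Lia gray
  Ivy gray
    Nia gray
    Nia black
    Kai gray
      Ava gray
        Cal gray
          Cal→Lia: Lia is gray → back edge
Back edge closes the cycle Lia → Ivy → Kai → Ava → Cal → Lia; its vertices are {Ava, Cal, Ivy, Kai, Lia}.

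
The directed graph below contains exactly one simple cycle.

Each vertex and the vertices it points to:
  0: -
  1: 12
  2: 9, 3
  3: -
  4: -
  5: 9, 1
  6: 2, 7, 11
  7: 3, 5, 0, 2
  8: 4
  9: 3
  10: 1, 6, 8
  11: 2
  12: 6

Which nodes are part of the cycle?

1, 5, 6, 7, 12

DFS with gray/black marking from 6:
6 gray
  2 gray
    9 gray
      3 gray
      3 black
    9 black
    2→3: 3 black — skip
  2 black
  7 gray
    7→3: 3 black — skip
    5 gray
      5→9: 9 black — skip
      1 gray
        12 gray
          12→6: 6 is gray → back edge
Back edge closes the cycle 6 → 7 → 5 → 1 → 12 → 6; its vertices are {1, 5, 6, 7, 12}.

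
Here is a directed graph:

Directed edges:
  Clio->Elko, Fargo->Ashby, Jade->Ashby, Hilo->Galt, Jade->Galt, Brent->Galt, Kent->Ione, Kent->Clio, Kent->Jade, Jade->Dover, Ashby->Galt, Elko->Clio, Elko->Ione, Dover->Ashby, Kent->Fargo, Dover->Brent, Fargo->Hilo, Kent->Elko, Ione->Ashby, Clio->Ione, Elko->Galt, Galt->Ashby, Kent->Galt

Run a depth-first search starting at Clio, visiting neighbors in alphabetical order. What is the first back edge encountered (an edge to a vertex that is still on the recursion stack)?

Elko→Clio

DFS from Clio (visiting neighbors in alphabetical order); mark gray on enter, black on exit:
Clio gray
  Elko gray
    Elko→Clio: Clio is gray → back edge
First back edge: Elko → Clio.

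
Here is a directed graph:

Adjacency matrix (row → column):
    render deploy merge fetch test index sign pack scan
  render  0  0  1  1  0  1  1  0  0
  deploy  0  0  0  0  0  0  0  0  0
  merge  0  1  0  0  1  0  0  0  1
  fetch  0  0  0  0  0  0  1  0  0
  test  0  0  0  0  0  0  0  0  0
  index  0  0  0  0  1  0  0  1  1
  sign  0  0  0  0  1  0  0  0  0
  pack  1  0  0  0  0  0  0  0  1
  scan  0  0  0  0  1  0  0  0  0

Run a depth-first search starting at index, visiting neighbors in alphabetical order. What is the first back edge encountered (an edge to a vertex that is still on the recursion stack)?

DFS from index (visiting neighbors in alphabetical order); mark gray on enter, black on exit:
index gray
  pack gray
    render gray
      fetch gray
        sign gray
          test gray
          test black
        sign black
      fetch black
      render→index: index is gray → back edge
First back edge: render → index.

render->index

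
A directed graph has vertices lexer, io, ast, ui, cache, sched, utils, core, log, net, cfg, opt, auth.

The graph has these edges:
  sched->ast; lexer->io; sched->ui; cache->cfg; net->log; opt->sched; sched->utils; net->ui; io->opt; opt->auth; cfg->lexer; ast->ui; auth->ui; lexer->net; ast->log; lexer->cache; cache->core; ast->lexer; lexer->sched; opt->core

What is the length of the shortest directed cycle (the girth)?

3

For each vertex v, BFS finds the shortest path from v back to v.
The shortest such closed walk is lexer → cache → cfg → lexer, length 3.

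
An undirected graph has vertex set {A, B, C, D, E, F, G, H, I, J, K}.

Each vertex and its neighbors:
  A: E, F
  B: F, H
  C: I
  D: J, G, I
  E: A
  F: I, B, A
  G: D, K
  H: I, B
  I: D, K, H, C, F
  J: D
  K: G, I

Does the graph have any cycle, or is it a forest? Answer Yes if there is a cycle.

DFS, tracking each vertex's parent; an edge to a visited non-parent vertex closes a cycle.
Start from K:
visit K (parent –)
  visit G (parent K)
    visit D (parent G)
      visit J (parent D)
        J–D: parent, skip
      D–G: parent, skip
      visit I (parent D)
        I–D: parent, skip
        I–K: K visited and ≠ parent → cycle
Cycle: K – G – D – I – K.

Yes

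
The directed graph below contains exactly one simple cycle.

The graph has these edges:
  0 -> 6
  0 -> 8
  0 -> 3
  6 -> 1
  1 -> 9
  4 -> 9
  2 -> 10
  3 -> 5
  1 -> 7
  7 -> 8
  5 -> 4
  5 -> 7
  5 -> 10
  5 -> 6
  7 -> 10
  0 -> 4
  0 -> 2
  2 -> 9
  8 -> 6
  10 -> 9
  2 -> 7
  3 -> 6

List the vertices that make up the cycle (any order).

DFS with gray/black marking from 8:
8 gray
  6 gray
    1 gray
      7 gray
        7→8: 8 is gray → back edge
Back edge closes the cycle 8 → 6 → 1 → 7 → 8; its vertices are {1, 6, 7, 8}.

1, 6, 7, 8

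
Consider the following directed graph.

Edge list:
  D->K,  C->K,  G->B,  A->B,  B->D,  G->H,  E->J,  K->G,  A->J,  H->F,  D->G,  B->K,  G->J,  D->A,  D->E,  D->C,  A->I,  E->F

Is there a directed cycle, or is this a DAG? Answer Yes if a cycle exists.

DFS with white/gray/black marking, starting from G:
G gray
  J gray
  J black
  B gray
    K gray
      K→G: G is gray → back edge
Back edge found, so a cycle exists: G → B → K → G.

Yes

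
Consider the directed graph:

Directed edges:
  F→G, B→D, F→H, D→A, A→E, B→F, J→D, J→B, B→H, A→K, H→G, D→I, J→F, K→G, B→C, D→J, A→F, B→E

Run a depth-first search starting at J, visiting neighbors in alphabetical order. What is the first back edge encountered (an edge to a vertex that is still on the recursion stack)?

DFS from J (visiting neighbors in alphabetical order); mark gray on enter, black on exit:
J gray
  B gray
    C gray
    C black
    D gray
      A gray
        E gray
        E black
        F gray
          G gray
          G black
          H gray
            H→G: G black — skip
          H black
        F black
        K gray
          K→G: G black — skip
        K black
      A black
      I gray
      I black
      D→J: J is gray → back edge
First back edge: D → J.

D->J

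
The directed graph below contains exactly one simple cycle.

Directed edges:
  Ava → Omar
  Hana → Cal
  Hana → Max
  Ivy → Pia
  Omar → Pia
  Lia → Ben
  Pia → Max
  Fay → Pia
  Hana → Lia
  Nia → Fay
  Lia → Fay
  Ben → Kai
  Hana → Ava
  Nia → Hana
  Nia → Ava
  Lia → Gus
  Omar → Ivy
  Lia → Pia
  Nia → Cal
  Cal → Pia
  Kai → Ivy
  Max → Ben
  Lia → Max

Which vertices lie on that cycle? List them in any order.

Ben, Ivy, Kai, Max, Pia

DFS with gray/black marking from Max:
Max gray
  Ben gray
    Kai gray
      Ivy gray
        Pia gray
          Pia→Max: Max is gray → back edge
Back edge closes the cycle Max → Ben → Kai → Ivy → Pia → Max; its vertices are {Ben, Ivy, Kai, Max, Pia}.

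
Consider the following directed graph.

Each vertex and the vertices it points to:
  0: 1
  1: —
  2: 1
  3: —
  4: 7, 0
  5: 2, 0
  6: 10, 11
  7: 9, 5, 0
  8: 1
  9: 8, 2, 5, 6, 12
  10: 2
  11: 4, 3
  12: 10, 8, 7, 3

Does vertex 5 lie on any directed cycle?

No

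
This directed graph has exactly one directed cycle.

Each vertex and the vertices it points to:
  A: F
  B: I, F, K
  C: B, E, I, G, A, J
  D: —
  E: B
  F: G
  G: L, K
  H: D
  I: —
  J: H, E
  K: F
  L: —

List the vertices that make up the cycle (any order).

F, G, K

DFS with gray/black marking from G:
G gray
  L gray
  L black
  K gray
    F gray
      F→G: G is gray → back edge
Back edge closes the cycle G → K → F → G; its vertices are {F, G, K}.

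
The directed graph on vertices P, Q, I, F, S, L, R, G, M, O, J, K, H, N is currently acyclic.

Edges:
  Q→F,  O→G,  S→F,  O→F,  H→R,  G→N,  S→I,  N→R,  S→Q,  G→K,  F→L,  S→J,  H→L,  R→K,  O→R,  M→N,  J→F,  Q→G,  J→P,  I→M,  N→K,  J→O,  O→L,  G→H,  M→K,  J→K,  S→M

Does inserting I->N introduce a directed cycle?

No

Adding I→N creates a cycle iff N can already reach I.
Explore from N: no path reaches I. The graph stays acyclic.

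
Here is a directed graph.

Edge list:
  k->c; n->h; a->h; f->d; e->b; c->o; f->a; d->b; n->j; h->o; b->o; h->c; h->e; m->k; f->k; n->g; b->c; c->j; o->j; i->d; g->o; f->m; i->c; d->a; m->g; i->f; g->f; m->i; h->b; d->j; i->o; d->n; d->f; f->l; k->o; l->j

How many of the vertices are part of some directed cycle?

A vertex is on a directed cycle iff it belongs to a strongly connected component of size ≥ 2 (or has a self-loop).
The vertices on cycles are {d, f, g, i, m, n} — 6 in total.

6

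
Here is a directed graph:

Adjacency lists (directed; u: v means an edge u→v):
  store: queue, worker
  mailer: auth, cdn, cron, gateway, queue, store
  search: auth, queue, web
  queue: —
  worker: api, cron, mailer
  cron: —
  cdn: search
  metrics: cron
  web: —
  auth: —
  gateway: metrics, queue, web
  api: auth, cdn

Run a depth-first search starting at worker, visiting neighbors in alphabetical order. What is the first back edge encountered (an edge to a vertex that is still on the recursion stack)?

DFS from worker (visiting neighbors in alphabetical order); mark gray on enter, black on exit:
worker gray
  api gray
    auth gray
    auth black
    cdn gray
      search gray
        search→auth: auth black — skip
        queue gray
        queue black
        web gray
        web black
      search black
    cdn black
  api black
  cron gray
  cron black
  mailer gray
    mailer→auth: auth black — skip
    mailer→cdn: cdn black — skip
    mailer→cron: cron black — skip
    gateway gray
      metrics gray
        metrics→cron: cron black — skip
      metrics black
      gateway→queue: queue black — skip
      gateway→web: web black — skip
    gateway black
    mailer→queue: queue black — skip
    store gray
      store→queue: queue black — skip
      store→worker: worker is gray → back edge
First back edge: store → worker.

store→worker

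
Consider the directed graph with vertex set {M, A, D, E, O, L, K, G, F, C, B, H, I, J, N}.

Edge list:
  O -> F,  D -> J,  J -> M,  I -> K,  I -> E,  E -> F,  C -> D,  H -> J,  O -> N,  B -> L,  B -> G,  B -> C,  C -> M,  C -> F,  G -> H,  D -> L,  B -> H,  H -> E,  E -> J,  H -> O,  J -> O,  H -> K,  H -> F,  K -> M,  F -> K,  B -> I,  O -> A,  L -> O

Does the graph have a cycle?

No

DFS with white/gray/black marking, starting from J:
J gray
  O gray
    N gray
    N black
    A gray
    A black
    F gray
      K gray
        M gray
        M black
      K black
    F black
  O black
  J→M: M black — skip
J black
D gray
  L gray
    L→O: O black — skip
  L black
  D→J: J black — skip
D black
E gray
  E→F: F black — skip
  E→J: J black — skip
E black
G gray
  H gray
    H→J: J black — skip
    H→K: K black — skip
    H→O: O black — skip
    H→F: F black — skip
    H→E: E black — skip
  H black
G black
C gray
  C→D: D black — skip
  C→F: F black — skip
  C→M: M black — skip
C black
B gray
  B→H: H black — skip
  B→L: L black — skip
  B→G: G black — skip
  I gray
    I→K: K black — skip
    I→E: E black — skip
  I black
  B→C: C black — skip
B black
Every edge goes to a white or black vertex — no back edge, so the graph is acyclic.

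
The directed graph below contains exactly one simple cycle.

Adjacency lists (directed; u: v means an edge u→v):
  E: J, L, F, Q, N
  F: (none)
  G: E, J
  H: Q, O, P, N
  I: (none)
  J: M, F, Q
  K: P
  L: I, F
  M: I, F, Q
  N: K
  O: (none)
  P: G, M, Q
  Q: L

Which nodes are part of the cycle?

DFS with gray/black marking from P:
P gray
  G gray
    E gray
      J gray
        M gray
          I gray
          I black
          F gray
          F black
          Q gray
            L gray
              L→I: I black — skip
              L→F: F black — skip
            L black
          Q black
        M black
        J→F: F black — skip
        J→Q: Q black — skip
      J black
      E→L: L black — skip
      E→F: F black — skip
      E→Q: Q black — skip
      N gray
        K gray
          K→P: P is gray → back edge
Back edge closes the cycle P → G → E → N → K → P; its vertices are {E, G, K, N, P}.

E, G, K, N, P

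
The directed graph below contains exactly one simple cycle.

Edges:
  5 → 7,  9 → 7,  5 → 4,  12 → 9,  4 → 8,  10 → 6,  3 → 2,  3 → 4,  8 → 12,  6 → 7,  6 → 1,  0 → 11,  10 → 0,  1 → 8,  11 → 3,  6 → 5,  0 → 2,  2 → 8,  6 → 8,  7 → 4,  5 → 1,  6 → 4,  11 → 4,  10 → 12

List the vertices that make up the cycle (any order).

DFS with gray/black marking from 12:
12 gray
  9 gray
    7 gray
      4 gray
        8 gray
          8→12: 12 is gray → back edge
Back edge closes the cycle 12 → 9 → 7 → 4 → 8 → 12; its vertices are {4, 7, 8, 9, 12}.

4, 7, 8, 9, 12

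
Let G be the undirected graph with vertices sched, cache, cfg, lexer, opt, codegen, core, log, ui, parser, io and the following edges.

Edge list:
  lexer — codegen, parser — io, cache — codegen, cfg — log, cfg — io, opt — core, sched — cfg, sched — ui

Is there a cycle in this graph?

No

DFS, tracking each vertex's parent; an edge to a visited non-parent vertex closes a cycle.
Start from log:
visit log (parent –)
  visit cfg (parent log)
    visit io (parent cfg)
      visit parser (parent io)
        parser–io: parent, skip
      io–cfg: parent, skip
    visit sched (parent cfg)
      visit ui (parent sched)
        ui–sched: parent, skip
      sched–cfg: parent, skip
    cfg–log: parent, skip
visit cache (parent –)
  visit codegen (parent cache)
    codegen–cache: parent, skip
    visit lexer (parent codegen)
      lexer–codegen: parent, skip
visit opt (parent –)
  visit core (parent opt)
    core–opt: parent, skip
No non-parent visited neighbor found — the graph is a forest.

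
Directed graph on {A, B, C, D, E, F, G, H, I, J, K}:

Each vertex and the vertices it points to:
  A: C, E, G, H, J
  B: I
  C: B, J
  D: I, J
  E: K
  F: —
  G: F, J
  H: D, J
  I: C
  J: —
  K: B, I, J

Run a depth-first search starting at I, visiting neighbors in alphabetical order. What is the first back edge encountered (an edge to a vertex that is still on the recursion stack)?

B→I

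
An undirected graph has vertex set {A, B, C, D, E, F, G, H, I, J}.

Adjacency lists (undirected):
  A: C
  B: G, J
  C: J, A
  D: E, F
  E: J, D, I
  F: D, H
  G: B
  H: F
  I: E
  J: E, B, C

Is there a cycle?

DFS, tracking each vertex's parent; an edge to a visited non-parent vertex closes a cycle.
Start from G:
visit G (parent –)
  visit B (parent G)
    B–G: parent, skip
    visit J (parent B)
      visit E (parent J)
        E–J: parent, skip
        visit D (parent E)
          D–E: parent, skip
          visit F (parent D)
            F–D: parent, skip
            visit H (parent F)
              H–F: parent, skip
        visit I (parent E)
          I–E: parent, skip
      J–B: parent, skip
      visit C (parent J)
        C–J: parent, skip
        visit A (parent C)
          A–C: parent, skip
No non-parent visited neighbor found — the graph is a forest.

No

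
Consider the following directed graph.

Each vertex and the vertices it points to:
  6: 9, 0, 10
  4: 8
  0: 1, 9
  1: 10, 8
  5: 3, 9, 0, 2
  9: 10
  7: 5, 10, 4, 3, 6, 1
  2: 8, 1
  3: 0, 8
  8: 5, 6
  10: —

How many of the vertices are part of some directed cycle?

7

A vertex is on a directed cycle iff it belongs to a strongly connected component of size ≥ 2 (or has a self-loop).
The vertices on cycles are {0, 1, 2, 3, 5, 6, 8} — 7 in total.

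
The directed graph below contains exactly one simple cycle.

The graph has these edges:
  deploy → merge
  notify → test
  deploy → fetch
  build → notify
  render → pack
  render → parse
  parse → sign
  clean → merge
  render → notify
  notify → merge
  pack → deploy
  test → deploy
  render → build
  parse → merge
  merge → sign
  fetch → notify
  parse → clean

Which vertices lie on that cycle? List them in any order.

test, fetch, deploy, notify

DFS with gray/black marking from deploy:
deploy gray
  merge gray
    sign gray
    sign black
  merge black
  fetch gray
    notify gray
      test gray
        test→deploy: deploy is gray → back edge
Back edge closes the cycle deploy → fetch → notify → test → deploy; its vertices are {test, fetch, deploy, notify}.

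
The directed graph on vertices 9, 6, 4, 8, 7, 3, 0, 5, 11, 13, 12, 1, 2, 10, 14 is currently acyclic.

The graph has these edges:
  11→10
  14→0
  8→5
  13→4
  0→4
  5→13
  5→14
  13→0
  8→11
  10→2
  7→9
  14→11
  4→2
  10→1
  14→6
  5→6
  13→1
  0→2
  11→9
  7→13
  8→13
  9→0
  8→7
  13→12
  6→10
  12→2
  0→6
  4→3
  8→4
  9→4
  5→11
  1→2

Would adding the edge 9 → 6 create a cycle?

No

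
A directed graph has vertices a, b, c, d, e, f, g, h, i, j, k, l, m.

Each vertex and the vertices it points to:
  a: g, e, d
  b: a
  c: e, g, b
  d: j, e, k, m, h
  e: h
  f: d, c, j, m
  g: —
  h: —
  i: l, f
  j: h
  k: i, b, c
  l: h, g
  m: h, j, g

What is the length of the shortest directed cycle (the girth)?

For each vertex v, BFS finds the shortest path from v back to v.
The shortest such closed walk is k → i → f → d → k, length 4.

4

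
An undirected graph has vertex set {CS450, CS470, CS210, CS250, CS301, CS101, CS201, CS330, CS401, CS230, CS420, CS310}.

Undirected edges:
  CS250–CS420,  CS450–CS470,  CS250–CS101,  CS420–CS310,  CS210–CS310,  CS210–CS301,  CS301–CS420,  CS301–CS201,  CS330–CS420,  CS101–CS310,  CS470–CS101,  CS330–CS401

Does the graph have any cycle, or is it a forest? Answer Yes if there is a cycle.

DFS, tracking each vertex's parent; an edge to a visited non-parent vertex closes a cycle.
Start from CS330:
visit CS330 (parent –)
  visit CS420 (parent CS330)
    visit CS301 (parent CS420)
      visit CS201 (parent CS301)
        CS201–CS301: parent, skip
      CS301–CS420: parent, skip
      visit CS210 (parent CS301)
        visit CS310 (parent CS210)
          visit CS101 (parent CS310)
            visit CS470 (parent CS101)
              CS470–CS101: parent, skip
              visit CS450 (parent CS470)
                CS450–CS470: parent, skip
            visit CS250 (parent CS101)
              CS250–CS101: parent, skip
              CS250–CS420: CS420 visited and ≠ parent → cycle
Cycle: CS420 – CS301 – CS210 – CS310 – CS101 – CS250 – CS420.

Yes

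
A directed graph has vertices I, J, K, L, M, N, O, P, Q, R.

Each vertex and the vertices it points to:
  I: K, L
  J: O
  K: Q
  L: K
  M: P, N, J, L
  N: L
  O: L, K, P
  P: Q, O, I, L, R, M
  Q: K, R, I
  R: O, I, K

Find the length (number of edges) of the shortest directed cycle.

2

For each vertex v, BFS finds the shortest path from v back to v.
The shortest such closed walk is P → O → P, length 2.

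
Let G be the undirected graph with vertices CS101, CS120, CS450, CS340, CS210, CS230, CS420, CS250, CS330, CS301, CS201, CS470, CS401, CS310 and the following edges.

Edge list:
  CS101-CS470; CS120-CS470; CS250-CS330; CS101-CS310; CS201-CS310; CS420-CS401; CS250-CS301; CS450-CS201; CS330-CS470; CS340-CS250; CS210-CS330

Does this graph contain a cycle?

No

DFS, tracking each vertex's parent; an edge to a visited non-parent vertex closes a cycle.
Start from CS470:
visit CS470 (parent –)
  visit CS330 (parent CS470)
    CS330–CS470: parent, skip
    visit CS250 (parent CS330)
      visit CS340 (parent CS250)
        CS340–CS250: parent, skip
      CS250–CS330: parent, skip
      visit CS301 (parent CS250)
        CS301–CS250: parent, skip
    visit CS210 (parent CS330)
      CS210–CS330: parent, skip
  visit CS120 (parent CS470)
    CS120–CS470: parent, skip
  visit CS101 (parent CS470)
    visit CS310 (parent CS101)
      visit CS201 (parent CS310)
        CS201–CS310: parent, skip
        visit CS450 (parent CS201)
          CS450–CS201: parent, skip
      CS310–CS101: parent, skip
    CS101–CS470: parent, skip
visit CS230 (parent –)
visit CS420 (parent –)
  visit CS401 (parent CS420)
    CS401–CS420: parent, skip
No non-parent visited neighbor found — the graph is a forest.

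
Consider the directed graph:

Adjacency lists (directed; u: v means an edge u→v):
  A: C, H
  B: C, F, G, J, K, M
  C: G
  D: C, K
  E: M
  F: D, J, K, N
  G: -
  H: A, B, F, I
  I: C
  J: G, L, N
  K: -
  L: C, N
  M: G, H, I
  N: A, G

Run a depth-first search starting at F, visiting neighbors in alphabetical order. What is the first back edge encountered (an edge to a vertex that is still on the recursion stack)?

DFS from F (visiting neighbors in alphabetical order); mark gray on enter, black on exit:
F gray
  D gray
    C gray
      G gray
      G black
    C black
    K gray
    K black
  D black
  J gray
    J→G: G black — skip
    L gray
      L→C: C black — skip
      N gray
        A gray
          A→C: C black — skip
          H gray
            H→A: A is gray → back edge
First back edge: H → A.

H→A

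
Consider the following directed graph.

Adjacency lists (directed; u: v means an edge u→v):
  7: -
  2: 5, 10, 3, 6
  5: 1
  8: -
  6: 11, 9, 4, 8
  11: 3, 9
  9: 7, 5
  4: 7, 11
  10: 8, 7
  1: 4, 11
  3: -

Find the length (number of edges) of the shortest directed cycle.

4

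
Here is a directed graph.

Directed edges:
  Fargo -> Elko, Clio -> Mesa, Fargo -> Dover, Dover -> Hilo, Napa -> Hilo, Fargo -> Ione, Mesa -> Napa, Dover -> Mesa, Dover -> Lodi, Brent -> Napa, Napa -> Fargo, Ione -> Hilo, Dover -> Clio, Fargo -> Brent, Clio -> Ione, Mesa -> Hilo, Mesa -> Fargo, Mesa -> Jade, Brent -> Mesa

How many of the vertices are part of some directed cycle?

6

A vertex is on a directed cycle iff it belongs to a strongly connected component of size ≥ 2 (or has a self-loop).
The vertices on cycles are {Clio, Mesa, Napa, Brent, Dover, Fargo} — 6 in total.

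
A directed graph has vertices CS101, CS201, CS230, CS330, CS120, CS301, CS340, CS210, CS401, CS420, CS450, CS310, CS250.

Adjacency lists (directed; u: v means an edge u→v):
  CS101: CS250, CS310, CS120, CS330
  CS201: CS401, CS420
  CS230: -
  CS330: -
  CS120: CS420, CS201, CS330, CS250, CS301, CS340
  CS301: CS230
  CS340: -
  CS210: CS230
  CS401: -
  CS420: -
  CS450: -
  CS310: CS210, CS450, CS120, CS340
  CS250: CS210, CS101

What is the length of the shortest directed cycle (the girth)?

2

For each vertex v, BFS finds the shortest path from v back to v.
The shortest such closed walk is CS101 → CS250 → CS101, length 2.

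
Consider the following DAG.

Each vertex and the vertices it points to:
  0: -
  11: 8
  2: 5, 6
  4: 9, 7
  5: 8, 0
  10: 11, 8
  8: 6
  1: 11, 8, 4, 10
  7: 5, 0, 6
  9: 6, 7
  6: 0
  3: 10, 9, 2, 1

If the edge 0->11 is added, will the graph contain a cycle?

Adding 0→11 creates a cycle iff 11 can already reach 0.
Path from 11: 11 → 8 → 6 → 0.
So 11 → … → 0 → 11 is a cycle.

Yes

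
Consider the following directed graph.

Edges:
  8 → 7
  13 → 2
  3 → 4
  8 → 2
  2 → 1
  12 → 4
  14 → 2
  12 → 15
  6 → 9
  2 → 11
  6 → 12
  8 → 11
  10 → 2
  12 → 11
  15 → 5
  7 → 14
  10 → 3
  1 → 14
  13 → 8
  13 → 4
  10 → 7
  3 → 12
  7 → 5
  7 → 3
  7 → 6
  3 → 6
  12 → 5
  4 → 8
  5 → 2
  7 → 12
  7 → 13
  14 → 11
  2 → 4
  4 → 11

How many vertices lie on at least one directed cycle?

12

A vertex is on a directed cycle iff it belongs to a strongly connected component of size ≥ 2 (or has a self-loop).
The vertices on cycles are {1, 2, 3, 4, 5, 6, 7, 8, 12, 13, 14, 15} — 12 in total.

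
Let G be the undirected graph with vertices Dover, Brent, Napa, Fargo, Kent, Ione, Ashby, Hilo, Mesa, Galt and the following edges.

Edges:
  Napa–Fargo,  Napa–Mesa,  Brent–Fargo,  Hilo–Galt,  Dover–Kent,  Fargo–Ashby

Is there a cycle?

No

DFS, tracking each vertex's parent; an edge to a visited non-parent vertex closes a cycle.
Start from Brent:
visit Brent (parent –)
  visit Fargo (parent Brent)
    Fargo–Brent: parent, skip
    visit Ashby (parent Fargo)
      Ashby–Fargo: parent, skip
    visit Napa (parent Fargo)
      Napa–Fargo: parent, skip
      visit Mesa (parent Napa)
        Mesa–Napa: parent, skip
visit Dover (parent –)
  visit Kent (parent Dover)
    Kent–Dover: parent, skip
visit Ione (parent –)
visit Hilo (parent –)
  visit Galt (parent Hilo)
    Galt–Hilo: parent, skip
No non-parent visited neighbor found — the graph is a forest.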